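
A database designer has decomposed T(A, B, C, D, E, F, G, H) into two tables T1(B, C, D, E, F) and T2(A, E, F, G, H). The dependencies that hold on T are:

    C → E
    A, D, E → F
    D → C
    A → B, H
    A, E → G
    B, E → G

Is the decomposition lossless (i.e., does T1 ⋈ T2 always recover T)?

No

Common attributes: T1 ∩ T2 = {E, F}.
No dependency enlarges {E, F}, so (E, F)⁺ = {E, F}.
The closure contains neither all of T1 = {B, C, D, E, F} nor all of T2 = {A, E, F, G, H}, so the common attributes are not a superkey of either fragment. The join is lossy.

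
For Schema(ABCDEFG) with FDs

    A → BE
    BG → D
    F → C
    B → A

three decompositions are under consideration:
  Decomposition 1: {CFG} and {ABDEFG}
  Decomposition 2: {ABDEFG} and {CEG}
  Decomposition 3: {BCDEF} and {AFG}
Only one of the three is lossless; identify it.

Decomposition 1

Decomposition 1: common = {FG}, closure = {CFG} → lossless.
Decomposition 2: common = {EG}, closure = {EG} → lossy.
Decomposition 3: common = {F}, closure = {CF} → lossy.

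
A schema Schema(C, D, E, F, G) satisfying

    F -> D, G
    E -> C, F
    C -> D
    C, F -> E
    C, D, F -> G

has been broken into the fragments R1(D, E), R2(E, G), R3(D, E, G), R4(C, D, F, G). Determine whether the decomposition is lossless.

No

Chase test. Columns are C, D, E, F, G; row i has aⱼ where attribute j ∈ Ri, else bᵢⱼ.
Initial tableau (one row per fragment):
  row 1: b11 a2 a3 b14 b15
  row 2: b21 b22 a3 b24 a5
  row 3: b31 a2 a3 b34 a5
  row 4: a1 a2 b43 a4 a5
Rows 1 and 2 agree on E; apply E→C, F and equate their C, F entries.
Rows 1 and 3 agree on E; apply E→C, F and equate their C, F entries.
Rows 1 and 2 agree on C; apply C→D and equate their D entries.
Rows 1 and 2 agree on C, D, F; apply C, D, F→G and equate their G entries.
No row becomes fully distinguished — the join is lossy.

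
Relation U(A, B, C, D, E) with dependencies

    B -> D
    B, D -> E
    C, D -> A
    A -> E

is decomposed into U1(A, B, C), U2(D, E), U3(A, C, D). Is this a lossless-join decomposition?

No

Chase test. Columns are A, B, C, D, E; row i has aⱼ where attribute j ∈ Ui, else bᵢⱼ.
Initial tableau (one row per fragment):
  row 1: a1 a2 a3 b14 b15
  row 2: b21 b22 b23 a4 a5
  row 3: a1 b32 a3 a4 b35
Rows 1 and 3 agree on A; apply A→E and equate their E entries.
No row becomes fully distinguished — the join is lossy.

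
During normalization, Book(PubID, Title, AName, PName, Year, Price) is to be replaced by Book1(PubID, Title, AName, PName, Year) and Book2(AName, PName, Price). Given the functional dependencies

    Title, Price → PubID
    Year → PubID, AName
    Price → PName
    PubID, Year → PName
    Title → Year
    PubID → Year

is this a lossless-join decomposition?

No

Common attributes: Book1 ∩ Book2 = {AName, PName}.
No dependency enlarges {AName, PName}, so (AName, PName)⁺ = {AName, PName}.
The closure contains neither all of Book1 = {PubID, Title, AName, PName, Year} nor all of Book2 = {AName, PName, Price}, so the common attributes are not a superkey of either fragment. The join is lossy.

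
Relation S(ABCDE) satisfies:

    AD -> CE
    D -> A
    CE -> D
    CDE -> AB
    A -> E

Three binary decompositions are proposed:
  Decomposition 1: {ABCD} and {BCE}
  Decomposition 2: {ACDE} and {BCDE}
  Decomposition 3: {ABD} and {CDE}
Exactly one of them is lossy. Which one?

Decomposition 1: common = {BC}, closure = {BC} → lossy.
Decomposition 2: common = {CDE}, closure = {ABCDE} → lossless.
Decomposition 3: common = {D}, closure = {ABCDE} → lossless.

Decomposition 1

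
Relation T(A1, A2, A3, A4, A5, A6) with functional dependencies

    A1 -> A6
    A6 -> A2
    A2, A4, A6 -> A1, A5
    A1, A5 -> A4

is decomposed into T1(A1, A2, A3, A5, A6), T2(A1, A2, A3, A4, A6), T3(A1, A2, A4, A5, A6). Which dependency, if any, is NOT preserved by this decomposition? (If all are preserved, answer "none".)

none

A1 → A6 lies within T1.
A6 → A2 lies within T1.
A2, A4, A6 → A1, A5 lies within T3.
A1, A5 → A4 lies within T3.
Every dependency is enforceable on the fragments, so the decomposition is dependency-preserving.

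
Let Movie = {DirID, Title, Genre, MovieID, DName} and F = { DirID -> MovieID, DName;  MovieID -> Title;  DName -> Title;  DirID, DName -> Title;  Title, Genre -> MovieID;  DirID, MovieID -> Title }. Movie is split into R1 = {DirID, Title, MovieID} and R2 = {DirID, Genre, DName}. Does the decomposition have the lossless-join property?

Yes

Common attributes: R1 ∩ R2 = {DirID}.
Closure of {DirID}: DirID → MovieID, DName applies, adding MovieID, DName; MovieID → Title applies, adding Title. So (DirID)⁺ = {DirID, Title, MovieID, DName}.
This closure contains every attribute of R1, so R1 ∩ R2 → R1. The join is lossless.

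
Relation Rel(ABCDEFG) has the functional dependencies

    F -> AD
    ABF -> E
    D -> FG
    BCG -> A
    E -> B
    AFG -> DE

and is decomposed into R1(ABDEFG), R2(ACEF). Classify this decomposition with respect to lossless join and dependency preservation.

lossless but not dependency-preserving

Lossless test: (AEF)⁺ = {ABDEFG}, which contains all of one fragment — lossless.
Dependency preservation: the restricted closure of {BCG} across the fragments never reaches {A}, so BCG → A cannot be enforced without a join — not preserved.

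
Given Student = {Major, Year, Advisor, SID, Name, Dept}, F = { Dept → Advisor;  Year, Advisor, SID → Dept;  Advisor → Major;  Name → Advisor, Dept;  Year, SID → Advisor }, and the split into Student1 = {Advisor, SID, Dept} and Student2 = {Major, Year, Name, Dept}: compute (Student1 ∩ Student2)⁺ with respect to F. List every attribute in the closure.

Student1 ∩ Student2 = {Dept}.
Dept → Advisor applies, adding Advisor
Advisor → Major applies, adding Major
Closure: {Major, Advisor, Dept}.

Major, Advisor, Dept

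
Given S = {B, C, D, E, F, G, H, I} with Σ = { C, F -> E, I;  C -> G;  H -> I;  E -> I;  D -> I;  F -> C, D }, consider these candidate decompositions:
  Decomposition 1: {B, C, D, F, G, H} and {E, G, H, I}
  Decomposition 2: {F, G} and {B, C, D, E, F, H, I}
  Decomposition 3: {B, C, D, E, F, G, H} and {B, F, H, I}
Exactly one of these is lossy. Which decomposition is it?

Decomposition 1: common = {G, H}, closure = {G, H, I} → lossy.
Decomposition 2: common = {F}, closure = {C, D, E, F, G, I} → lossless.
Decomposition 3: common = {B, F, H}, closure = {B, C, D, E, F, G, H, I} → lossless.

Decomposition 1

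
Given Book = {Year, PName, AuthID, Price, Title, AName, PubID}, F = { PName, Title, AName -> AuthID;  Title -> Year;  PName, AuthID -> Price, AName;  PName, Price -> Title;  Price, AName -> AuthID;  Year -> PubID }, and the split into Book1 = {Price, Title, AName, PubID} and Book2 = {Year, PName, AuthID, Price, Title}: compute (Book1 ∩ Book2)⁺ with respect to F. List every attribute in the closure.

Year, Price, Title, PubID

Book1 ∩ Book2 = {Price, Title}.
Title → Year applies, adding Year
Year → PubID applies, adding PubID
Closure: {Year, Price, Title, PubID}.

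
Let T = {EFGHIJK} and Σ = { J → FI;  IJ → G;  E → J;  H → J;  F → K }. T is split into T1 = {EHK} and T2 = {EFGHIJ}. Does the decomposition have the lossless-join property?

Common attributes: T1 ∩ T2 = {EH}.
Closure of {EH}: E → J applies, adding J; J → FI applies, adding FI; IJ → G applies, adding G; F → K applies, adding K. So (EH)⁺ = {EFGHIJK}.
This closure contains every attribute of T1, so T1 ∩ T2 → T1. The join is lossless.

Yes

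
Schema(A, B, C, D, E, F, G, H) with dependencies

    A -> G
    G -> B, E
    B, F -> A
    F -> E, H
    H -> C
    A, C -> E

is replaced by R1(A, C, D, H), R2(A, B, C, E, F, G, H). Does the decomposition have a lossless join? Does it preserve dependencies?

lossy but dependency-preserving

Lossless test: (A, C, H)⁺ = {A, B, C, E, G, H}, which is a superkey of neither fragment — lossy.
Dependency preservation: every FD's attributes lie within a single fragment, so each can be enforced locally — preserved.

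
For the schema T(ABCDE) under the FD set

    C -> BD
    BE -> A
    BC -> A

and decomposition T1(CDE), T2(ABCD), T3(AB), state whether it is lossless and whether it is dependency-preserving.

lossless but not dependency-preserving

Lossless test (chase): Rows 1 and 2 agree on C; apply C→BD and equate their BD entries. Rows 1 and 2 agree on BC; apply BC→A and equate their A entries. Row 1 is now all distinguished symbols — the join is lossless.
Dependency preservation: the restricted closure of {BE} across the fragments never reaches {A}, so BE → A cannot be enforced without a join — not preserved.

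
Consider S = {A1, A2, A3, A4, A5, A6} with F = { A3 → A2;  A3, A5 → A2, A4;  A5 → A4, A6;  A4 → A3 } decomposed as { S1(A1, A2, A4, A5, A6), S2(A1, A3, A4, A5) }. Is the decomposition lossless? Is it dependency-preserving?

Lossless test: (A1, A4, A5)⁺ = {A1, A2, A3, A4, A5, A6}, which contains all of one fragment — lossless.
Dependency preservation: the restricted closure of {A3} across the fragments never reaches {A2}, so A3 → A2 cannot be enforced without a join — not preserved.

lossless but not dependency-preserving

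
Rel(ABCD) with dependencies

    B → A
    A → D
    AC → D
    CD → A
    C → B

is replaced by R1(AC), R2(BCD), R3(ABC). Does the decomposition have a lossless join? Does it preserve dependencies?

Lossless test (chase): Rows 2 and 3 agree on B; apply B→A and equate their A entries. Rows 1 and 2 agree on A; apply A→D and equate their D entries. Rows 1 and 3 agree on A; apply A→D and equate their D entries. Rows 1 and 2 agree on C; apply C→B and equate their B entries. Row 1 is now all distinguished symbols — the join is lossless.
Dependency preservation: the restricted closure of {A} across the fragments never reaches {D}, so A → D cannot be enforced without a join — not preserved.

lossless but not dependency-preserving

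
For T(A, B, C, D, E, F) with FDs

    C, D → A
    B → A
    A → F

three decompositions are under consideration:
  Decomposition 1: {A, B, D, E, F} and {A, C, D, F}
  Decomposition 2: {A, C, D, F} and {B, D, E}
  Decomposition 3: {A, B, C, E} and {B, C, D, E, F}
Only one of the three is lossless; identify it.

Decomposition 1: common = {A, D, F}, closure = {A, D, F} → lossy.
Decomposition 2: common = {D}, closure = {D} → lossy.
Decomposition 3: common = {B, C, E}, closure = {A, B, C, E, F} → lossless.

Decomposition 3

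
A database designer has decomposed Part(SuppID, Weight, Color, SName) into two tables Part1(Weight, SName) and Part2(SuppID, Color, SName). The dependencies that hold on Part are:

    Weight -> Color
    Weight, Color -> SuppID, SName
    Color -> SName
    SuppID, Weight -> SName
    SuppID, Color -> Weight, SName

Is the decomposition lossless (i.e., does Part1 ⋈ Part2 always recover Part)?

Common attributes: Part1 ∩ Part2 = {SName}.
No dependency enlarges {SName}, so (SName)⁺ = {SName}.
The closure contains neither all of Part1 = {Weight, SName} nor all of Part2 = {SuppID, Color, SName}, so the common attributes are not a superkey of either fragment. The join is lossy.

No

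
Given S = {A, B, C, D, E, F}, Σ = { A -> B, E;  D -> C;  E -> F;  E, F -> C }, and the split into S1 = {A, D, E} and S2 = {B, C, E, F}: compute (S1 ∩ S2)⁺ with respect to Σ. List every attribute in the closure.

S1 ∩ S2 = {E}.
E → F applies, adding F
E, F → C applies, adding C
Closure: {C, E, F}.

C, E, F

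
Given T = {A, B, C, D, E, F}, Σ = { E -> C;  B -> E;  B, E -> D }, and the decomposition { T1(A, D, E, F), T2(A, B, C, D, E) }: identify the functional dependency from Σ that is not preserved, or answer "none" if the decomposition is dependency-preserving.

E → C lies within T2.
B → E lies within T2.
B, E → D lies within T2.
Every dependency is enforceable on the fragments, so the decomposition is dependency-preserving.

none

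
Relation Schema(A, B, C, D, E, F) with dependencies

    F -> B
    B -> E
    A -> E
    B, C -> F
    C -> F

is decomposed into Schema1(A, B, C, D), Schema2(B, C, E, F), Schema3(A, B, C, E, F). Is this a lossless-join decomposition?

Chase test. Columns are A, B, C, D, E, F; row i has aⱼ where attribute j ∈ Schemai, else bᵢⱼ.
Initial tableau (one row per fragment):
  row 1: a1 a2 a3 a4 b15 b16
  row 2: b21 a2 a3 b24 a5 a6
  row 3: a1 a2 a3 b34 a5 a6
Rows 1 and 2 agree on B; apply B→E and equate their E entries.
Rows 1 and 2 agree on B, C; apply B, C→F and equate their F entries.
Row 1 is now all distinguished symbols — the join is lossless.

Yes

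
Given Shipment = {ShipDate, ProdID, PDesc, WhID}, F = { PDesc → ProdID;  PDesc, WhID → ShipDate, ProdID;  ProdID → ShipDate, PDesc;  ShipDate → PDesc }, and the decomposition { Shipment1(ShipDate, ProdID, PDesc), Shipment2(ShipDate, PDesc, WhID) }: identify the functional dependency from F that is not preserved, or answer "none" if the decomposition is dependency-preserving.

none

PDesc → ProdID lies within Shipment1.
PDesc, WhID → ShipDate, ProdID: restricted closure across fragments reaches ShipDate, ProdID.
ProdID → ShipDate, PDesc lies within Shipment1.
ShipDate → PDesc lies within Shipment1.
Every dependency is enforceable on the fragments, so the decomposition is dependency-preserving.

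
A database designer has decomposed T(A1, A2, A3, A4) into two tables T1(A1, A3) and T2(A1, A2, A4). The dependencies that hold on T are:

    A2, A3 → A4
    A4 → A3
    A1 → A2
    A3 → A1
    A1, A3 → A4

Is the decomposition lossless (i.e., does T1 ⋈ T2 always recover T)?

No

Common attributes: T1 ∩ T2 = {A1}.
Closure of {A1}: A1 → A2 applies, adding A2. So (A1)⁺ = {A1, A2}.
The closure contains neither all of T1 = {A1, A3} nor all of T2 = {A1, A2, A4}, so the common attributes are not a superkey of either fragment. The join is lossy.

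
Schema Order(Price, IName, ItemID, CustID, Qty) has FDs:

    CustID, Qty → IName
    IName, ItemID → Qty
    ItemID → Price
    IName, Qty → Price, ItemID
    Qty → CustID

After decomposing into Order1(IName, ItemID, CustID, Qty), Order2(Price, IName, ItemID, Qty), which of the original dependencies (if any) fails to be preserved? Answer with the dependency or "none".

none

CustID, Qty → IName lies within Order1.
IName, ItemID → Qty lies within Order1.
ItemID → Price lies within Order2.
IName, Qty → Price, ItemID lies within Order2.
Qty → CustID lies within Order1.
Every dependency is enforceable on the fragments, so the decomposition is dependency-preserving.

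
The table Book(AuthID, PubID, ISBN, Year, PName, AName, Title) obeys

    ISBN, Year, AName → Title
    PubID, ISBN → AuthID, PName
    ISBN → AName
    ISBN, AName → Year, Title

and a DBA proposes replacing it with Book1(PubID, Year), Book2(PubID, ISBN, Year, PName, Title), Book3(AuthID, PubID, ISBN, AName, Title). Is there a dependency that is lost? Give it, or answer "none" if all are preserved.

ISBN, Year, AName → Title: restricted closure across fragments reaches Title.
PubID, ISBN → AuthID, PName: restricted closure across fragments reaches AuthID, PName.
ISBN → AName lies within Book3.
ISBN, AName → Year, Title: restricted closure across fragments reaches Year, Title.
Every dependency is enforceable on the fragments, so the decomposition is dependency-preserving.

none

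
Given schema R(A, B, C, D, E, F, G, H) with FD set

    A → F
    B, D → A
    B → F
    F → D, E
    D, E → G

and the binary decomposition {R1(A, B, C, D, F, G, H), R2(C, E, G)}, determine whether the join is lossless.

Common attributes: R1 ∩ R2 = {C, G}.
No dependency enlarges {C, G}, so (C, G)⁺ = {C, G}.
The closure contains neither all of R1 = {A, B, C, D, F, G, H} nor all of R2 = {C, E, G}, so the common attributes are not a superkey of either fragment. The join is lossy.

No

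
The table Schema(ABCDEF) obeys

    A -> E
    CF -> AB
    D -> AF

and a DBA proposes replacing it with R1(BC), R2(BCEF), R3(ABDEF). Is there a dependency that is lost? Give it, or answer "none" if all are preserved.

CF -> AB

Check CF → AB: no single fragment contains all of {ABCF}, and the restricted closure of {CF} across the fragments never reaches {AB}.
A → E is preserved.
D → AF is preserved.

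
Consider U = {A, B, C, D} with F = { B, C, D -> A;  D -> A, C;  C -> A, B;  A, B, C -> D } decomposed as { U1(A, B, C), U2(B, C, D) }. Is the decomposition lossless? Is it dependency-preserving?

lossless and dependency-preserving

Lossless test: (B, C)⁺ = {A, B, C, D}, which contains all of one fragment — lossless.
Dependency preservation: B, C, D → A; D → A, C; A, B, C → D are not contained in any single fragment, but the restricted closure of each left-hand side across the fragments still reaches the right-hand side; the remaining FDs each lie inside some fragment. All dependencies are preserved.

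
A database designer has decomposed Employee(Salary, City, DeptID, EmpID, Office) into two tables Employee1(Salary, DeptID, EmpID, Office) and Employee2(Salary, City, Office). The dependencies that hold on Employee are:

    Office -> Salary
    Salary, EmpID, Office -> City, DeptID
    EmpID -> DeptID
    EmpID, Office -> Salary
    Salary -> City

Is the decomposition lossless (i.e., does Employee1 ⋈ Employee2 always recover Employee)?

Common attributes: Employee1 ∩ Employee2 = {Salary, Office}.
Closure of {Salary, Office}: Salary → City applies, adding City. So (Salary, Office)⁺ = {Salary, City, Office}.
This closure contains every attribute of Employee2, so Employee1 ∩ Employee2 → Employee2. The join is lossless.

Yes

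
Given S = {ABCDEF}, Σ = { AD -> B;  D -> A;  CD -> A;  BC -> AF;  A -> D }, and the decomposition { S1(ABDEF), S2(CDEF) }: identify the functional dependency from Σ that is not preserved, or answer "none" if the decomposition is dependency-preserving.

BC -> AF

Check BC → AF: no single fragment contains all of {ABCF}, and the restricted closure of {BC} across the fragments never reaches {AF}.
AD → B is preserved.
D → A is preserved.
CD → A is preserved.
A → D is preserved.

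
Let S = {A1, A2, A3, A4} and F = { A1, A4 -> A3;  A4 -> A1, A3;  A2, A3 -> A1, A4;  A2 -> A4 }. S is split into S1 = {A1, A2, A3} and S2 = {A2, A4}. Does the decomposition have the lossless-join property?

Yes

Common attributes: S1 ∩ S2 = {A2}.
Closure of {A2}: A2 → A4 applies, adding A4; A4 → A1, A3 applies, adding A1, A3. So (A2)⁺ = {A1, A2, A3, A4}.
This closure contains every attribute of S1, so S1 ∩ S2 → S1. The join is lossless.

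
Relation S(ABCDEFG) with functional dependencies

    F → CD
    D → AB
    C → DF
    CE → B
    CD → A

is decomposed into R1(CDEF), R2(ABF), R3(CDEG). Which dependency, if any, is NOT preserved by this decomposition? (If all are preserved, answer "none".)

Check D → AB: no single fragment contains all of {ABD}, and the restricted closure of {D} across the fragments never reaches {AB}.
F → CD is preserved.
C → DF is preserved.
CE → B is preserved.
CD → A is preserved.

D → AB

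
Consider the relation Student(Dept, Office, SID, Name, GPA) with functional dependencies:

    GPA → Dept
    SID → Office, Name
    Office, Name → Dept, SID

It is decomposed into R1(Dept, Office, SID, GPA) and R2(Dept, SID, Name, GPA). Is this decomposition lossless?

Yes

Common attributes: R1 ∩ R2 = {Dept, SID, GPA}.
Closure of {Dept, SID, GPA}: SID → Office, Name applies, adding Office, Name. So (Dept, SID, GPA)⁺ = {Dept, Office, SID, Name, GPA}.
This closure contains every attribute of R1, so R1 ∩ R2 → R1. The join is lossless.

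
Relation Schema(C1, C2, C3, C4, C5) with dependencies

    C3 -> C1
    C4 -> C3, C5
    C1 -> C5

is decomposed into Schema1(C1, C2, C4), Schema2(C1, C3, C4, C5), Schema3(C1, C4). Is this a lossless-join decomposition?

Chase test. Columns are C1, C2, C3, C4, C5; row i has aⱼ where attribute j ∈ Schemai, else bᵢⱼ.
Initial tableau (one row per fragment):
  row 1: a1 a2 b13 a4 b15
  row 2: a1 b22 a3 a4 a5
  row 3: a1 b32 b33 a4 b35
Rows 1 and 2 agree on C4; apply C4→C3, C5 and equate their C3, C5 entries.
Rows 1 and 3 agree on C4; apply C4→C3, C5 and equate their C3, C5 entries.
Row 1 is now all distinguished symbols — the join is lossless.

Yes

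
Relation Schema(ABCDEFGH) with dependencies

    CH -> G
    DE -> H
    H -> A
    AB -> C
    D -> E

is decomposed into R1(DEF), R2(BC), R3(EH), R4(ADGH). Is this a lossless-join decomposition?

No

Chase test. Columns are ABCDEFGH; row i has aⱼ where attribute j ∈ Ri, else bᵢⱼ.
Initial tableau (one row per fragment):
  row 1: b11 b12 b13 a4 a5 a6 b17 b18
  row 2: b21 a2 a3 b24 b25 b26 b27 b28
  row 3: b31 b32 b33 b34 a5 b36 b37 a8
  row 4: a1 b42 b43 a4 b45 b46 a7 a8
Rows 3 and 4 agree on H; apply H→A and equate their A entries.
Rows 1 and 4 agree on D; apply D→E and equate their E entries.
Rows 1 and 4 agree on DE; apply DE→H and equate their H entries.
Rows 1 and 3 agree on H; apply H→A and equate their A entries.
No row becomes fully distinguished — the join is lossy.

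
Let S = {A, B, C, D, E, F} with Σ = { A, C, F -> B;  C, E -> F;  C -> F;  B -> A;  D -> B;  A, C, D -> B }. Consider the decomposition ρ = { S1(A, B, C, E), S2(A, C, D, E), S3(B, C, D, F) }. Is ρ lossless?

Chase test. Columns are A, B, C, D, E, F; row i has aⱼ where attribute j ∈ Si, else bᵢⱼ.
Initial tableau (one row per fragment):
  row 1: a1 a2 a3 b14 a5 b16
  row 2: a1 b22 a3 a4 a5 b26
  row 3: b31 a2 a3 a4 b35 a6
Rows 1 and 2 agree on C, E; apply C, E→F and equate their F entries.
Rows 1 and 3 agree on C; apply C→F and equate their F entries.
Rows 1 and 3 agree on B; apply B→A and equate their A entries.
Rows 2 and 3 agree on D; apply D→B and equate their B entries.
Row 2 is now all distinguished symbols — the join is lossless.

Yes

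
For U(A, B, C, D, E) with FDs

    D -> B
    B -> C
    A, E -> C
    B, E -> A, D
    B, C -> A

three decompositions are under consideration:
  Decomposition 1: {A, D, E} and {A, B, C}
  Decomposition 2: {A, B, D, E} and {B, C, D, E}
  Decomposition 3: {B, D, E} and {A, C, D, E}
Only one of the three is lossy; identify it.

Decomposition 1: common = {A}, closure = {A} → lossy.
Decomposition 2: common = {B, D, E}, closure = {A, B, C, D, E} → lossless.
Decomposition 3: common = {D, E}, closure = {A, B, C, D, E} → lossless.

Decomposition 1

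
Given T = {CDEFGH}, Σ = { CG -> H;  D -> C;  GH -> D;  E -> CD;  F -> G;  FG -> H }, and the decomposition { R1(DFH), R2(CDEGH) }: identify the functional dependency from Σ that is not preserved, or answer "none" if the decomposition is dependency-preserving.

Check F → G: no single fragment contains all of {FG}, and the restricted closure of {F} across the fragments never reaches {G}.
CG → H is preserved.
D → C is preserved.
GH → D is preserved.
E → CD is preserved.
FG → H is preserved.

F -> G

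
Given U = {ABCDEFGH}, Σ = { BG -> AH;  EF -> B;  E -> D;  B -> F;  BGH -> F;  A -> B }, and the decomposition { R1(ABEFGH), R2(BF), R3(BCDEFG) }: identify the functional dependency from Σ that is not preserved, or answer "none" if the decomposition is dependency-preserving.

BG → AH lies within R1.
EF → B lies within R1.
E → D lies within R3.
B → F lies within R1.
BGH → F lies within R1.
A → B lies within R1.
Every dependency is enforceable on the fragments, so the decomposition is dependency-preserving.

none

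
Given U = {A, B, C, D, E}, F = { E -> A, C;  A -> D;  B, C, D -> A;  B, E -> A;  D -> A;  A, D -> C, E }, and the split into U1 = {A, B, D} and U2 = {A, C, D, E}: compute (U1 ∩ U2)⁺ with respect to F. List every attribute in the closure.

A, C, D, E

U1 ∩ U2 = {A, D}.
A, D → C, E applies, adding C, E
Closure: {A, C, D, E}.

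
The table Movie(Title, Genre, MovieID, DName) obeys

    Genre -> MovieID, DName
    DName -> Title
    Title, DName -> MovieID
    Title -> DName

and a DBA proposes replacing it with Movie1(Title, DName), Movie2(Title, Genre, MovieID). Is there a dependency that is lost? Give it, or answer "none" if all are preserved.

none

Genre → MovieID, DName: restricted closure across fragments reaches MovieID, DName.
DName → Title lies within Movie1.
Title, DName → MovieID: restricted closure across fragments reaches MovieID.
Title → DName lies within Movie1.
Every dependency is enforceable on the fragments, so the decomposition is dependency-preserving.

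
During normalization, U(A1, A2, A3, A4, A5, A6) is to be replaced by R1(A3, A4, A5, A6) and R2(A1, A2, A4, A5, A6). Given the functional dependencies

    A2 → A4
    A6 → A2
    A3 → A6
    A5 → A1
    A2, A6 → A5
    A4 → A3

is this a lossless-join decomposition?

Yes

Common attributes: R1 ∩ R2 = {A4, A5, A6}.
Closure of {A4, A5, A6}: A6 → A2 applies, adding A2; A5 → A1 applies, adding A1; A4 → A3 applies, adding A3. So (A4, A5, A6)⁺ = {A1, A2, A3, A4, A5, A6}.
This closure contains every attribute of R1, so R1 ∩ R2 → R1. The join is lossless.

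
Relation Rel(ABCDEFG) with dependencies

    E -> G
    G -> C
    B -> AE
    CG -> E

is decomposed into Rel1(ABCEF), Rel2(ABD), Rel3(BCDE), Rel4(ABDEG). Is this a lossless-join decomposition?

No

Chase test. Columns are ABCDEFG; row i has aⱼ where attribute j ∈ Reli, else bᵢⱼ.
Initial tableau (one row per fragment):
  row 1: a1 a2 a3 b14 a5 a6 b17
  row 2: a1 a2 b23 a4 b25 b26 b27
  row 3: b31 a2 a3 a4 a5 b36 b37
  row 4: a1 a2 b43 a4 a5 b46 a7
Rows 1 and 3 agree on E; apply E→G and equate their G entries.
Rows 1 and 4 agree on E; apply E→G and equate their G entries.
Rows 1 and 4 agree on G; apply G→C and equate their C entries.
Rows 1 and 2 agree on B; apply B→AE and equate their AE entries.
Rows 1 and 3 agree on B; apply B→AE and equate their AE entries.
Rows 1 and 2 agree on E; apply E→G and equate their G entries.
Rows 1 and 2 agree on G; apply G→C and equate their C entries.
No row becomes fully distinguished — the join is lossy.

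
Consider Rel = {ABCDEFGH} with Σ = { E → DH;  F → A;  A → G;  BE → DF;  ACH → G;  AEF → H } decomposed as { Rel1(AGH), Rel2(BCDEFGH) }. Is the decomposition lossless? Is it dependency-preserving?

lossy and not dependency-preserving

Lossless test: (GH)⁺ = {GH}, which is a superkey of neither fragment — lossy.
Dependency preservation: the restricted closure of {F} across the fragments never reaches {A}, so F → A cannot be enforced without a join — not preserved.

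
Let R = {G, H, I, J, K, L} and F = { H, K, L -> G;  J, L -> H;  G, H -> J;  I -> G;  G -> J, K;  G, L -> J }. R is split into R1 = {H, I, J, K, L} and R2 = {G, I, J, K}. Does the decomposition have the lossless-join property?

Common attributes: R1 ∩ R2 = {I, J, K}.
Closure of {I, J, K}: I → G applies, adding G. So (I, J, K)⁺ = {G, I, J, K}.
This closure contains every attribute of R2, so R1 ∩ R2 → R2. The join is lossless.

Yes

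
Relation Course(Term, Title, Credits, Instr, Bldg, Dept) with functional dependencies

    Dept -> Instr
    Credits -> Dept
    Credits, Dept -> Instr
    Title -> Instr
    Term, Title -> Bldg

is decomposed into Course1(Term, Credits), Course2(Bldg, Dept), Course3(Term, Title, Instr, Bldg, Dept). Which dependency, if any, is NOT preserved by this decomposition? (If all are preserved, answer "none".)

Check Credits → Dept: no single fragment contains all of {Credits, Dept}, and the restricted closure of {Credits} across the fragments never reaches {Dept}.
Dept → Instr is preserved.
Credits, Dept → Instr is preserved.
Title → Instr is preserved.
Term, Title → Bldg is preserved.

Credits -> Dept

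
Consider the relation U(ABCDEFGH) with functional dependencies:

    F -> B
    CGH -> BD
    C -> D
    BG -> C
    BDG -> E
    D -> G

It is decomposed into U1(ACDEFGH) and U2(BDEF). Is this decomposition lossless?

Common attributes: U1 ∩ U2 = {DEF}.
Closure of {DEF}: F → B applies, adding B; D → G applies, adding G; BG → C applies, adding C. So (DEF)⁺ = {BCDEFG}.
This closure contains every attribute of U2, so U1 ∩ U2 → U2. The join is lossless.

Yes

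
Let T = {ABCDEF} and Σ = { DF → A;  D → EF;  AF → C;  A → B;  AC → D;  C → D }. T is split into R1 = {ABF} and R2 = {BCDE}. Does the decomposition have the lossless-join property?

No

Common attributes: R1 ∩ R2 = {B}.
No dependency enlarges {B}, so (B)⁺ = {B}.
The closure contains neither all of R1 = {ABF} nor all of R2 = {BCDE}, so the common attributes are not a superkey of either fragment. The join is lossy.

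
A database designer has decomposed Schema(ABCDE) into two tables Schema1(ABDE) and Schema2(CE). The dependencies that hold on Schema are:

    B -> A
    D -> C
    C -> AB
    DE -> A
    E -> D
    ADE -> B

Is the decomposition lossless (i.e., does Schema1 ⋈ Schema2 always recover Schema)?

Common attributes: Schema1 ∩ Schema2 = {E}.
Closure of {E}: E → D applies, adding D; D → C applies, adding C; C → AB applies, adding AB. So (E)⁺ = {ABCDE}.
This closure contains every attribute of Schema1, so Schema1 ∩ Schema2 → Schema1. The join is lossless.

Yes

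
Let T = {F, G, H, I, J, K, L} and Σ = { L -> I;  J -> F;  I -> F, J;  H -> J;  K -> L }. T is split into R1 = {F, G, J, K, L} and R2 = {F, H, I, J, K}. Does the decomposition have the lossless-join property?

No

Common attributes: R1 ∩ R2 = {F, J, K}.
Closure of {F, J, K}: K → L applies, adding L; L → I applies, adding I. So (F, J, K)⁺ = {F, I, J, K, L}.
The closure contains neither all of R1 = {F, G, J, K, L} nor all of R2 = {F, H, I, J, K}, so the common attributes are not a superkey of either fragment. The join is lossy.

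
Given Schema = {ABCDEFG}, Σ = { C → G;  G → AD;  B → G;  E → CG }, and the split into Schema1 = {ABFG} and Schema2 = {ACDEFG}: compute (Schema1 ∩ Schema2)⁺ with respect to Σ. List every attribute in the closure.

ADFG

Schema1 ∩ Schema2 = {AFG}.
G → AD applies, adding D
Closure: {ADFG}.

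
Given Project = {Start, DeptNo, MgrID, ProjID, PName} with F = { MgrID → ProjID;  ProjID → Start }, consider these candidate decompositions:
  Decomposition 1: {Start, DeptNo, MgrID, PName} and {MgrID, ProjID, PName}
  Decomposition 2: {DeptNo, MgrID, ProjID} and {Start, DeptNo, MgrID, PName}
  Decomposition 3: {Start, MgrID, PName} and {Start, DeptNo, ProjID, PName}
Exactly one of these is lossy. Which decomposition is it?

Decomposition 1: common = {MgrID, PName}, closure = {Start, MgrID, ProjID, PName} → lossless.
Decomposition 2: common = {DeptNo, MgrID}, closure = {Start, DeptNo, MgrID, ProjID} → lossless.
Decomposition 3: common = {Start, PName}, closure = {Start, PName} → lossy.

Decomposition 3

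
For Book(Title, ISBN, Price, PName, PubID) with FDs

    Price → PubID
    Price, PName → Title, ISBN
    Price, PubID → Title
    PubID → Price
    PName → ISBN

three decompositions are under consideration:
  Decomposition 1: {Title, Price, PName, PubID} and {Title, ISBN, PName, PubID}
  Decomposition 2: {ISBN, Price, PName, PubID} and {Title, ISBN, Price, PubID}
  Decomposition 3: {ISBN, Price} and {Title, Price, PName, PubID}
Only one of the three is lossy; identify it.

Decomposition 3

Decomposition 1: common = {Title, PName, PubID}, closure = {Title, ISBN, Price, PName, PubID} → lossless.
Decomposition 2: common = {ISBN, Price, PubID}, closure = {Title, ISBN, Price, PubID} → lossless.
Decomposition 3: common = {Price}, closure = {Title, Price, PubID} → lossy.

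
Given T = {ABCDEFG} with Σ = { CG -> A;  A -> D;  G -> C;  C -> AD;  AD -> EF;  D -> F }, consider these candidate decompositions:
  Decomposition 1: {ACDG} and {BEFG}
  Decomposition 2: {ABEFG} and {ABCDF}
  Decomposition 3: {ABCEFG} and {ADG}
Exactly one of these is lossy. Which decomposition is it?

Decomposition 1: common = {G}, closure = {ACDEFG} → lossless.
Decomposition 2: common = {ABF}, closure = {ABDEF} → lossy.
Decomposition 3: common = {AG}, closure = {ACDEFG} → lossless.

Decomposition 2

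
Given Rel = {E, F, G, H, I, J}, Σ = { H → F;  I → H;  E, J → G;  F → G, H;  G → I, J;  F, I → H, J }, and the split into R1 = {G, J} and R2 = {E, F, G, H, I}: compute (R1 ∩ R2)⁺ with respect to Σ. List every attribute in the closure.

R1 ∩ R2 = {G}.
G → I, J applies, adding I, J
I → H applies, adding H
H → F applies, adding F
Closure: {F, G, H, I, J}.

F, G, H, I, J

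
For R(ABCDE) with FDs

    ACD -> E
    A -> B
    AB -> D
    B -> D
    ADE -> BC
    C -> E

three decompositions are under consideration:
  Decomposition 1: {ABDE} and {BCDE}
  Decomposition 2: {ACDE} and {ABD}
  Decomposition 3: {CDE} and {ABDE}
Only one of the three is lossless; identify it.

Decomposition 2

Decomposition 1: common = {BDE}, closure = {BDE} → lossy.
Decomposition 2: common = {AD}, closure = {ABD} → lossless.
Decomposition 3: common = {DE}, closure = {DE} → lossy.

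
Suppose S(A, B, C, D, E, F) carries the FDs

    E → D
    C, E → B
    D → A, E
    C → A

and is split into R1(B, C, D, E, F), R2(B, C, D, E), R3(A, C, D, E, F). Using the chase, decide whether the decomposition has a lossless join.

Yes

Chase test. Columns are A, B, C, D, E, F; row i has aⱼ where attribute j ∈ Ri, else bᵢⱼ.
Initial tableau (one row per fragment):
  row 1: b11 a2 a3 a4 a5 a6
  row 2: b21 a2 a3 a4 a5 b26
  row 3: a1 b32 a3 a4 a5 a6
Rows 1 and 3 agree on C, E; apply C, E→B and equate their B entries.
Rows 1 and 2 agree on D; apply D→A, E and equate their A, E entries.
Rows 1 and 3 agree on D; apply D→A, E and equate their A, E entries.
Row 1 is now all distinguished symbols — the join is lossless.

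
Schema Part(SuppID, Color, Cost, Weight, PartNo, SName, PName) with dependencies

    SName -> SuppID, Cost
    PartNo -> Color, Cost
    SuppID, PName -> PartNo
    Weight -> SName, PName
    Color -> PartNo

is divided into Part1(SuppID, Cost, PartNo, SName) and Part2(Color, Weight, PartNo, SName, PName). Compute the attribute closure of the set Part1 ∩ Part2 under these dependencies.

SuppID, Color, Cost, PartNo, SName

Part1 ∩ Part2 = {PartNo, SName}.
SName → SuppID, Cost applies, adding SuppID, Cost
PartNo → Color, Cost applies, adding Color
Closure: {SuppID, Color, Cost, PartNo, SName}.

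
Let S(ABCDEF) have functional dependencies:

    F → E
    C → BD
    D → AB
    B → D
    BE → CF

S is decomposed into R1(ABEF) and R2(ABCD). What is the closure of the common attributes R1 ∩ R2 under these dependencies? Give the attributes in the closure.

R1 ∩ R2 = {AB}.
B → D applies, adding D
Closure: {ABD}.

ABD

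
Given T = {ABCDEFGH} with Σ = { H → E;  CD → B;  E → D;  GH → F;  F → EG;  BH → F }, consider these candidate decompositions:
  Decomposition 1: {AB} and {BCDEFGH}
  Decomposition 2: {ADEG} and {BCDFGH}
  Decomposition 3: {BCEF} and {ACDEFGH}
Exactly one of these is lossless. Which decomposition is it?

Decomposition 1: common = {B}, closure = {B} → lossy.
Decomposition 2: common = {DG}, closure = {DG} → lossy.
Decomposition 3: common = {CEF}, closure = {BCDEFG} → lossless.

Decomposition 3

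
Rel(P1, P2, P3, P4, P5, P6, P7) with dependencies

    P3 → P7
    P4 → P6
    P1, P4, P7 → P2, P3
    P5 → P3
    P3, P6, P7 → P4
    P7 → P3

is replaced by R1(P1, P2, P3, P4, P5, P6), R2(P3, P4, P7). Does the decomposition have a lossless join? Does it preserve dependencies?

lossless and dependency-preserving

Lossless test: (P3, P4)⁺ = {P3, P4, P6, P7}, which contains all of one fragment — lossless.
Dependency preservation: P1, P4, P7 → P2, P3; P3, P6, P7 → P4 are not contained in any single fragment, but the restricted closure of each left-hand side across the fragments still reaches the right-hand side; the remaining FDs each lie inside some fragment. All dependencies are preserved.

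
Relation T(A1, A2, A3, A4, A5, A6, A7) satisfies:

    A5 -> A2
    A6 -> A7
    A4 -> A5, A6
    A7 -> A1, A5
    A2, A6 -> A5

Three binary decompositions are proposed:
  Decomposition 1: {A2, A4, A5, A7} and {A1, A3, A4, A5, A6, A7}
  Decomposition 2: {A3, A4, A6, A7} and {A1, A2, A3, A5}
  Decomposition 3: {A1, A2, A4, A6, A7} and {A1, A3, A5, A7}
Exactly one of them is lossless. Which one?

Decomposition 1: common = {A4, A5, A7}, closure = {A1, A2, A4, A5, A6, A7} → lossless.
Decomposition 2: common = {A3}, closure = {A3} → lossy.
Decomposition 3: common = {A1, A7}, closure = {A1, A2, A5, A7} → lossy.

Decomposition 1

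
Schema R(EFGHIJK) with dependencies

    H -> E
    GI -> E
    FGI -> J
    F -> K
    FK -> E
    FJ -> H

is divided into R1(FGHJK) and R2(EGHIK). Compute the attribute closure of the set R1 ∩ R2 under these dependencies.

R1 ∩ R2 = {GHK}.
H → E applies, adding E
Closure: {EGHK}.

EGHK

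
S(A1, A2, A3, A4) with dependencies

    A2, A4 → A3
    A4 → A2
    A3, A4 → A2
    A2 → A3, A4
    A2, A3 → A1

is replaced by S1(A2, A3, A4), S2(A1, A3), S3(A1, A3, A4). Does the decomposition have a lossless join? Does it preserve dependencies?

lossless and dependency-preserving

Lossless test (chase): Rows 1 and 3 agree on A4; apply A4→A2 and equate their A2 entries. Rows 1 and 3 agree on A2, A3; apply A2, A3→A1 and equate their A1 entries. Row 1 is now all distinguished symbols — the join is lossless.
Dependency preservation: A2, A3 → A1 is not contained in any single fragment, but the restricted closure of its left-hand side across the fragments still reaches the right-hand side; the remaining FDs each lie inside some fragment. All dependencies are preserved.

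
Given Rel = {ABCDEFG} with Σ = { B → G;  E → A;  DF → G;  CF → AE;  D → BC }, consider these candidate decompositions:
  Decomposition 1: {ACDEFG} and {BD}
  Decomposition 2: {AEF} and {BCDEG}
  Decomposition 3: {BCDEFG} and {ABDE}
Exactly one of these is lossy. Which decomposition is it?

Decomposition 2

Decomposition 1: common = {D}, closure = {BCDG} → lossless.
Decomposition 2: common = {E}, closure = {AE} → lossy.
Decomposition 3: common = {BDE}, closure = {ABCDEG} → lossless.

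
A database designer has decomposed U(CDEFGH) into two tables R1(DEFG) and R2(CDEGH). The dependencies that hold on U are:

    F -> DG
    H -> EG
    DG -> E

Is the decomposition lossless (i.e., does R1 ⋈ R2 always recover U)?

No

Common attributes: R1 ∩ R2 = {DEG}.
No dependency enlarges {DEG}, so (DEG)⁺ = {DEG}.
The closure contains neither all of R1 = {DEFG} nor all of R2 = {CDEGH}, so the common attributes are not a superkey of either fragment. The join is lossy.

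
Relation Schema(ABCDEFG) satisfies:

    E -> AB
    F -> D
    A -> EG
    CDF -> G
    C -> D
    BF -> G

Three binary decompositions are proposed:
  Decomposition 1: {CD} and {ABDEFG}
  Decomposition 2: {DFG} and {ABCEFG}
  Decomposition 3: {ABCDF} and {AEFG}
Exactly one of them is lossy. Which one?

Decomposition 1: common = {D}, closure = {D} → lossy.
Decomposition 2: common = {FG}, closure = {DFG} → lossless.
Decomposition 3: common = {AF}, closure = {ABDEFG} → lossless.

Decomposition 1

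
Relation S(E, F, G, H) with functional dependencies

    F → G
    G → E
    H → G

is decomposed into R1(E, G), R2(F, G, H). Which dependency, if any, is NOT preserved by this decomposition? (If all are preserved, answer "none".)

F → G lies within R2.
G → E lies within R1.
H → G lies within R2.
Every dependency is enforceable on the fragments, so the decomposition is dependency-preserving.

none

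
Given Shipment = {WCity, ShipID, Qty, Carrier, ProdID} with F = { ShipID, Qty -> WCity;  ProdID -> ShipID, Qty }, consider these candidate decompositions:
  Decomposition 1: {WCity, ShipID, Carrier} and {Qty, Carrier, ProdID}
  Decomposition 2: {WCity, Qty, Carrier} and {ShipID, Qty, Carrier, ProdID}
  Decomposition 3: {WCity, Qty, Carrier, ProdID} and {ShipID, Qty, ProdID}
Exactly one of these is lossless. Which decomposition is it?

Decomposition 3

Decomposition 1: common = {Carrier}, closure = {Carrier} → lossy.
Decomposition 2: common = {Qty, Carrier}, closure = {Qty, Carrier} → lossy.
Decomposition 3: common = {Qty, ProdID}, closure = {WCity, ShipID, Qty, ProdID} → lossless.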